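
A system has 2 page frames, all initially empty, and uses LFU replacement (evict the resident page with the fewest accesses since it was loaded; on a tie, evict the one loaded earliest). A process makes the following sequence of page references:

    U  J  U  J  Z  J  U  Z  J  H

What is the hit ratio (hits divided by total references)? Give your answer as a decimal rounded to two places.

0.40

U: miss, frames {U}
J: miss, frames {U,J}
U: hit
J: hit
Z: miss, evict U, frames {J,Z}
J: hit
U: miss, evict Z, frames {J,U}
Z: miss, evict U, frames {J,Z}
J: hit
H: miss, evict Z, frames {J,H}
Hits: 4 of 10 references → 4/10 = 0.4000.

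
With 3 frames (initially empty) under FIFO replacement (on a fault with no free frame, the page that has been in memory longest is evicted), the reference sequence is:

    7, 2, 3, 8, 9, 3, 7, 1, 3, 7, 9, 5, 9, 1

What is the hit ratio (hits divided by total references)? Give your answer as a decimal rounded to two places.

7 → miss, frames {7}
2 → miss, frames {7,2}
3 → miss, frames {7,2,3}
8 → miss, evict 7, frames {2,3,8}
9 → miss, evict 2, frames {3,8,9}
3 → hit
7 → miss, evict 3, frames {8,9,7}
1 → miss, evict 8, frames {9,7,1}
3 → miss, evict 9, frames {7,1,3}
7 → hit
9 → miss, evict 7, frames {1,3,9}
5 → miss, evict 1, frames {3,9,5}
9 → hit
1 → miss, evict 3, frames {9,5,1}
Hits: 3 of 14 references → 3/14 = 0.2143.

0.21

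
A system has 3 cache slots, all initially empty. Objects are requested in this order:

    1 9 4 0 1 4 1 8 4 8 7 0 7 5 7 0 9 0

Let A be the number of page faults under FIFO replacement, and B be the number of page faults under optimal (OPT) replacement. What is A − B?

Under FIFO: F F F F F . . F F . F F . F . . F . → 11 faults.
Under OPT: F F F F . . . F . . F . . F . . F . → 8 faults.
A − B = 11 − 8 = 3.

3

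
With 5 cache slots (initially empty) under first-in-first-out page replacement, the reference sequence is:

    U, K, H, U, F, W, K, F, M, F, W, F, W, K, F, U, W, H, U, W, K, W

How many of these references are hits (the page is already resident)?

14

U -> miss, frames {U}
K -> miss, frames {U,K}
H -> miss, frames {U,K,H}
U -> hit
F -> miss, frames {U,K,H,F}
W -> miss, frames {U,K,H,F,W}
K -> hit
F -> hit
M -> miss, evict U, frames {K,H,F,W,M}
F -> hit
W -> hit
F -> hit
W -> hit
K -> hit
F -> hit
U -> miss, evict K, frames {H,F,W,M,U}
W -> hit
H -> hit
U -> hit
W -> hit
K -> miss, evict H, frames {F,W,M,U,K}
W -> hit
Hits: 14.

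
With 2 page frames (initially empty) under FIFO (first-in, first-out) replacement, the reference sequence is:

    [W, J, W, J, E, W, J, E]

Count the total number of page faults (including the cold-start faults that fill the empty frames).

6

W → miss, frames (W)
J → miss, frames (W J)
W → hit
J → hit
E → miss, evict W, frames (J E)
W → miss, evict J, frames (E W)
J → miss, evict E, frames (W J)
E → miss, evict W, frames (J E)
Page faults: 6.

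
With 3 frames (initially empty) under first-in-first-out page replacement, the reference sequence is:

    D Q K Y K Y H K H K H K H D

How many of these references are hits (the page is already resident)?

8

D -> fault, frames (D)
Q -> fault, frames (D Q)
K -> fault, frames (D Q K)
Y -> fault, evict D, frames (Q K Y)
K -> hit
Y -> hit
H -> fault, evict Q, frames (K Y H)
K -> hit
H -> hit
K -> hit
H -> hit
K -> hit
H -> hit
D -> fault, evict K, frames (Y H D)
Hits: 8.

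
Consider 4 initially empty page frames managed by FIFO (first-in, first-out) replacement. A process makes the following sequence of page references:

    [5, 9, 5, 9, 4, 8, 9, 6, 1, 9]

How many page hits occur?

3

5 → miss, frames {5}
9 → miss, frames {5,9}
5 → hit
9 → hit
4 → miss, frames {5,9,4}
8 → miss, frames {5,9,4,8}
9 → hit
6 → miss, evict 5, frames {9,4,8,6}
1 → miss, evict 9, frames {4,8,6,1}
9 → miss, evict 4, frames {8,6,1,9}
Hits: 3.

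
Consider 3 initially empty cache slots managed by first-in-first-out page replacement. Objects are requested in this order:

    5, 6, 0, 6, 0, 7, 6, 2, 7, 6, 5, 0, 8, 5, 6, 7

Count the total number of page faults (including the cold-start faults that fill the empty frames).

11

5: fault, frames {5}
6: fault, frames {5,6}
0: fault, frames {5,6,0}
6: hit
0: hit
7: fault, evict 5, frames {6,0,7}
6: hit
2: fault, evict 6, frames {0,7,2}
7: hit
6: fault, evict 0, frames {7,2,6}
5: fault, evict 7, frames {2,6,5}
0: fault, evict 2, frames {6,5,0}
8: fault, evict 6, frames {5,0,8}
5: hit
6: fault, evict 5, frames {0,8,6}
7: fault, evict 0, frames {8,6,7}
Page faults: 11.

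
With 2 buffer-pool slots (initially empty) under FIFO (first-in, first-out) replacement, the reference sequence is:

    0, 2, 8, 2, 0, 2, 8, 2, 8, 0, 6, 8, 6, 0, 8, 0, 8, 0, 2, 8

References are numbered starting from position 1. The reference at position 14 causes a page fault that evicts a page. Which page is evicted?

pos 1: 0 → fault, frames [0]
pos 2: 2 → fault, frames [0, 2]
pos 3: 8 → fault, evict 0, frames [2, 8]
pos 4: 2 → hit
pos 5: 0 → fault, evict 2, frames [8, 0]
pos 6: 2 → fault, evict 8, frames [0, 2]
pos 7: 8 → fault, evict 0, frames [2, 8]
pos 8: 2 → hit
pos 9: 8 → hit
pos 10: 0 → fault, evict 2, frames [8, 0]
pos 11: 6 → fault, evict 8, frames [0, 6]
pos 12: 8 → fault, evict 0, frames [6, 8]
pos 13: 6 → hit
pos 14: 0 → fault, evict 6, frames [8, 0]
At position 14, page 6 is evicted.

6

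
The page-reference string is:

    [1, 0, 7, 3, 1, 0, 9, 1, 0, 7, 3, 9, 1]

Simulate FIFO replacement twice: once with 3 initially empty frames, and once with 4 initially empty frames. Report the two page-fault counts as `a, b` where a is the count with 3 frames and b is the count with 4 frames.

10, 11

3 frames: F F F F F F F . . F F . F → 10 faults.
4 frames: F F F F . . F F F F F F F → 11 faults.
11 > 10: adding a frame increased faults — Belady's anomaly.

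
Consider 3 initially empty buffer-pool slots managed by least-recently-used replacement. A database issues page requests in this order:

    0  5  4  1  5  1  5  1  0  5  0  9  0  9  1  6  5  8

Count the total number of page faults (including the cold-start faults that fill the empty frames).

0 → fault, frames {0}
5 → fault, frames {0,5}
4 → fault, frames {0,5,4}
1 → fault, evict 0, frames {5,4,1}
5 → hit
1 → hit
5 → hit
1 → hit
0 → fault, evict 4, frames {5,1,0}
5 → hit
0 → hit
9 → fault, evict 1, frames {5,0,9}
0 → hit
9 → hit
1 → fault, evict 5, frames {0,9,1}
6 → fault, evict 0, frames {9,1,6}
5 → fault, evict 9, frames {1,6,5}
8 → fault, evict 1, frames {6,5,8}
Page faults: 10.

10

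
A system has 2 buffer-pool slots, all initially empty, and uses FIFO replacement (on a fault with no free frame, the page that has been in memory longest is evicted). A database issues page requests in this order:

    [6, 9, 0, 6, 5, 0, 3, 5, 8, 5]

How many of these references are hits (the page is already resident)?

6 -> fault, frames [6]
9 -> fault, frames [6, 9]
0 -> fault, evict 6, frames [9, 0]
6 -> fault, evict 9, frames [0, 6]
5 -> fault, evict 0, frames [6, 5]
0 -> fault, evict 6, frames [5, 0]
3 -> fault, evict 5, frames [0, 3]
5 -> fault, evict 0, frames [3, 5]
8 -> fault, evict 3, frames [5, 8]
5 -> hit
Hits: 1.

1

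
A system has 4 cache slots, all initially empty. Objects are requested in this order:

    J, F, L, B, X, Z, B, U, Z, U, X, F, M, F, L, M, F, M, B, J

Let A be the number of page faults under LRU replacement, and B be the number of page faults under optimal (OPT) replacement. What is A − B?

Under LRU: F F F F F F . F . . . F F . F . . . F F → 12 faults.
Under OPT: F F F F F F . F . . . . F . F . . . F F → 11 faults.
A − B = 12 − 11 = 1.

1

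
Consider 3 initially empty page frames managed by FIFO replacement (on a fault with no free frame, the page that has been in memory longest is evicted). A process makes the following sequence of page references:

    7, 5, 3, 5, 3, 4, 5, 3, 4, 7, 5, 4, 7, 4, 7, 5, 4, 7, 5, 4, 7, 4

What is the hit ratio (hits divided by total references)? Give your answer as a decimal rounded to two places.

0.73

7: miss, frames (7)
5: miss, frames (7 5)
3: miss, frames (7 5 3)
5: hit
3: hit
4: miss, evict 7, frames (5 3 4)
5: hit
3: hit
4: hit
7: miss, evict 5, frames (3 4 7)
5: miss, evict 3, frames (4 7 5)
4: hit
7: hit
4: hit
7: hit
5: hit
4: hit
7: hit
5: hit
4: hit
7: hit
4: hit
Hits: 16 of 22 references → 16/22 = 0.7273.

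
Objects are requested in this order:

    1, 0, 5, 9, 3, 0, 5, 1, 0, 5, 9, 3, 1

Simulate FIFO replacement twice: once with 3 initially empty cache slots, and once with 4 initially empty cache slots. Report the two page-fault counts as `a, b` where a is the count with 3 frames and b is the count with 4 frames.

3 frames: F F F F F F F F . . F F . → 10 faults.
4 frames: F F F F F . . F F F F F F → 11 faults.
11 > 10: adding a frame increased faults — Belady's anomaly.

10, 11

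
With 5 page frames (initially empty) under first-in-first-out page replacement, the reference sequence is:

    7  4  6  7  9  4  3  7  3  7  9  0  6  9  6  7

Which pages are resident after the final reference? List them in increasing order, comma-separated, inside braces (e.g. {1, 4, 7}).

{0, 3, 6, 7, 9}

7 → fault, frames (7)
4 → fault, frames (7 4)
6 → fault, frames (7 4 6)
7 → hit
9 → fault, frames (7 4 6 9)
4 → hit
3 → fault, frames (7 4 6 9 3)
7 → hit
3 → hit
7 → hit
9 → hit
0 → fault, evict 7, frames (4 6 9 3 0)
6 → hit
9 → hit
6 → hit
7 → fault, evict 4, frames (6 9 3 0 7)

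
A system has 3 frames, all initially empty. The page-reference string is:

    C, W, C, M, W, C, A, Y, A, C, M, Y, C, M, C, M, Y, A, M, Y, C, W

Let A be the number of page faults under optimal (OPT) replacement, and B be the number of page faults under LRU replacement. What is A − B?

-1

Under OPT: F F . F . . F F . . F . . . . . . F . . F F → 9 faults.
Under LRU: F F . F . . F F . . F F . . . . . F . . F F → 10 faults.
A − B = 9 − 10 = -1.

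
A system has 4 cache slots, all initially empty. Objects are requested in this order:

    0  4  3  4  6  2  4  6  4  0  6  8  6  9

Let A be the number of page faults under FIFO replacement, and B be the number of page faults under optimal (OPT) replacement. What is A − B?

1

Under FIFO: F F F . F F . . . F . F . F → 8 faults.
Under OPT: F F F . F F . . . . . F . F → 7 faults.
A − B = 8 − 7 = 1.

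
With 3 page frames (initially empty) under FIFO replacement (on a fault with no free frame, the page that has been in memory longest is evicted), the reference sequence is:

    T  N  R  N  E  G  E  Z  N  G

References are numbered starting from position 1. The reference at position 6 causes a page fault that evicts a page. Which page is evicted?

pos 1: T -> miss, frames (T)
pos 2: N -> miss, frames (T N)
pos 3: R -> miss, frames (T N R)
pos 4: N -> hit
pos 5: E -> miss, evict T, frames (N R E)
pos 6: G -> miss, evict N, frames (R E G)
At position 6, page N is evicted.

N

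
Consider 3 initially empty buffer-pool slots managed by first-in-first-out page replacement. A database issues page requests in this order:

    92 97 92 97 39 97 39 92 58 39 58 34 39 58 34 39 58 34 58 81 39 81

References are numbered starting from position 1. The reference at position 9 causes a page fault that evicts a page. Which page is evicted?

92

pos 1: 92 → miss, frames (92)
pos 2: 97 → miss, frames (92 97)
pos 3: 92 → hit
pos 4: 97 → hit
pos 5: 39 → miss, frames (92 97 39)
pos 6: 97 → hit
pos 7: 39 → hit
pos 8: 92 → hit
pos 9: 58 → miss, evict 92, frames (97 39 58)
At position 9, page 92 is evicted.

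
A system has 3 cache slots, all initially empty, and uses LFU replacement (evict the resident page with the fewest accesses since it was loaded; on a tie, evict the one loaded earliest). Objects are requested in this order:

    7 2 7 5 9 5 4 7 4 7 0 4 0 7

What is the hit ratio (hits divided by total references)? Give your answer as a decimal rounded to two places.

0.57

7 → miss, frames [7]
2 → miss, frames [7, 2]
7 → hit
5 → miss, frames [7, 2, 5]
9 → miss, evict 2, frames [7, 5, 9]
5 → hit
4 → miss, evict 9, frames [7, 5, 4]
7 → hit
4 → hit
7 → hit
0 → miss, evict 5, frames [7, 4, 0]
4 → hit
0 → hit
7 → hit
Hits: 8 of 14 references → 8/14 = 0.5714.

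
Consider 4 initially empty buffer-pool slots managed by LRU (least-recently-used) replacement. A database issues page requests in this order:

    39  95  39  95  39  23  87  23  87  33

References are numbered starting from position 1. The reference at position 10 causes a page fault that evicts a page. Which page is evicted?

pos 1: 39 → miss, frames [39]
pos 2: 95 → miss, frames [39, 95]
pos 3: 39 → hit
pos 4: 95 → hit
pos 5: 39 → hit
pos 6: 23 → miss, frames [95, 39, 23]
pos 7: 87 → miss, frames [95, 39, 23, 87]
pos 8: 23 → hit
pos 9: 87 → hit
pos 10: 33 → miss, evict 95, frames [39, 23, 87, 33]
At position 10, page 95 is evicted.

95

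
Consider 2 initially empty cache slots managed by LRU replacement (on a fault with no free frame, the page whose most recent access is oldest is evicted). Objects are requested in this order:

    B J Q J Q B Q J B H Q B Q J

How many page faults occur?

10

B: fault, frames (B)
J: fault, frames (B J)
Q: fault, evict B, frames (J Q)
J: hit
Q: hit
B: fault, evict J, frames (Q B)
Q: hit
J: fault, evict B, frames (Q J)
B: fault, evict Q, frames (J B)
H: fault, evict J, frames (B H)
Q: fault, evict B, frames (H Q)
B: fault, evict H, frames (Q B)
Q: hit
J: fault, evict B, frames (Q J)
Page faults: 10.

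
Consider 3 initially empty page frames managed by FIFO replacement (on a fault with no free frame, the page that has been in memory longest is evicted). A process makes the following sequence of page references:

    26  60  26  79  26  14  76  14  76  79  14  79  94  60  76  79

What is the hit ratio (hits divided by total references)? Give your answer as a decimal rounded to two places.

26: fault, frames (26)
60: fault, frames (26 60)
26: hit
79: fault, frames (26 60 79)
26: hit
14: fault, evict 26, frames (60 79 14)
76: fault, evict 60, frames (79 14 76)
14: hit
76: hit
79: hit
14: hit
79: hit
94: fault, evict 79, frames (14 76 94)
60: fault, evict 14, frames (76 94 60)
76: hit
79: fault, evict 76, frames (94 60 79)
Hits: 8 of 16 references → 8/16 = 0.5000.

0.50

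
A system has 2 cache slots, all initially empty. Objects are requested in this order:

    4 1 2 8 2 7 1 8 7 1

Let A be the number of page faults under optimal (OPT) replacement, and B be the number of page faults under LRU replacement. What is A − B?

-2

Under OPT: F F F F . F F . F . → 7 faults.
Under LRU: F F F F . F F F F F → 9 faults.
A − B = 7 − 9 = -2.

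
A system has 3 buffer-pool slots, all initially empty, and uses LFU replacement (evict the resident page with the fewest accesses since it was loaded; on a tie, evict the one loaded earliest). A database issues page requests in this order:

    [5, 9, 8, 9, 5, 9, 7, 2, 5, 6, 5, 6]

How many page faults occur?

5: miss, frames [5]
9: miss, frames [5, 9]
8: miss, frames [5, 9, 8]
9: hit
5: hit
9: hit
7: miss, evict 8, frames [5, 9, 7]
2: miss, evict 7, frames [5, 9, 2]
5: hit
6: miss, evict 2, frames [5, 9, 6]
5: hit
6: hit
Page faults: 6.

6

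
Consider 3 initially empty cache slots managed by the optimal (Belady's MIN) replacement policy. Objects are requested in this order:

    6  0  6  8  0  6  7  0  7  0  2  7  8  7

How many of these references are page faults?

6 → miss, frames {6}
0 → miss, frames {6,0}
6 → hit
8 → miss, frames {6,0,8}
0 → hit
6 → hit
7 → miss, evict 6, frames {0,8,7}
0 → hit
7 → hit
0 → hit
2 → miss, evict 0, frames {8,7,2}
7 → hit
8 → hit
7 → hit
Page faults: 5.

5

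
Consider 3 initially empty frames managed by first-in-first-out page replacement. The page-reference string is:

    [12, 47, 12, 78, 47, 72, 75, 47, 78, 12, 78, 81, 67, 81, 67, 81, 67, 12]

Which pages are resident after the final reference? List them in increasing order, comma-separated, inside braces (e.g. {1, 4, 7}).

{12, 67, 81}

12 -> fault, frames {12}
47 -> fault, frames {12,47}
12 -> hit
78 -> fault, frames {12,47,78}
47 -> hit
72 -> fault, evict 12, frames {47,78,72}
75 -> fault, evict 47, frames {78,72,75}
47 -> fault, evict 78, frames {72,75,47}
78 -> fault, evict 72, frames {75,47,78}
12 -> fault, evict 75, frames {47,78,12}
78 -> hit
81 -> fault, evict 47, frames {78,12,81}
67 -> fault, evict 78, frames {12,81,67}
81 -> hit
67 -> hit
81 -> hit
67 -> hit
12 -> hit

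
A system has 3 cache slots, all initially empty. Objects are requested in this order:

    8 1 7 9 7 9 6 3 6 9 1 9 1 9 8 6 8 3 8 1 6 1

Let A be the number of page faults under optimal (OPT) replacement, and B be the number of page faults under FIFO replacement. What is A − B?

-2

Under OPT: F F F F . . F F . . F . . . F . . F . . F . → 10 faults.
Under FIFO: F F F F . . F F . . F F . . F F . F . F . . → 12 faults.
A − B = 10 − 12 = -2.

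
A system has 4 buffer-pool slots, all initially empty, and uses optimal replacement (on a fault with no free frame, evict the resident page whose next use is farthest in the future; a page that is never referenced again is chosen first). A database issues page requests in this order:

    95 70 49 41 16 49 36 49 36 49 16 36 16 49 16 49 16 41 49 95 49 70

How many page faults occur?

95: miss, frames {95}
70: miss, frames {95,70}
49: miss, frames {95,70,49}
41: miss, frames {95,70,49,41}
16: miss, evict 70, frames {95,49,41,16}
49: hit
36: miss, evict 95, frames {49,41,16,36}
49: hit
36: hit
49: hit
16: hit
36: hit
16: hit
49: hit
16: hit
49: hit
16: hit
41: hit
49: hit
95: miss, evict 36, frames {49,41,16,95}
49: hit
70: miss, evict 95, frames {49,41,16,70}
Page faults: 8.

8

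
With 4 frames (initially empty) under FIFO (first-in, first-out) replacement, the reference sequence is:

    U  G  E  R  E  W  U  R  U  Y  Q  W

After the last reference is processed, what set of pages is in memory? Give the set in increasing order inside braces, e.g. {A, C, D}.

U → miss, frames (U)
G → miss, frames (U G)
E → miss, frames (U G E)
R → miss, frames (U G E R)
E → hit
W → miss, evict U, frames (G E R W)
U → miss, evict G, frames (E R W U)
R → hit
U → hit
Y → miss, evict E, frames (R W U Y)
Q → miss, evict R, frames (W U Y Q)
W → hit

{Q, U, W, Y}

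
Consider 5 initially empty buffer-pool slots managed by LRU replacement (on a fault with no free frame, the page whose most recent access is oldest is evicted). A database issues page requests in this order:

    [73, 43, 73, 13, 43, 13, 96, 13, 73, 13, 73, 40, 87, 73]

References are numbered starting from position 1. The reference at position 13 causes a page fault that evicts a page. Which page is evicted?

43

pos 1: 73 → miss, frames [73]
pos 2: 43 → miss, frames [73, 43]
pos 3: 73 → hit
pos 4: 13 → miss, frames [43, 73, 13]
pos 5: 43 → hit
pos 6: 13 → hit
pos 7: 96 → miss, frames [73, 43, 13, 96]
pos 8: 13 → hit
pos 9: 73 → hit
pos 10: 13 → hit
pos 11: 73 → hit
pos 12: 40 → miss, frames [43, 96, 13, 73, 40]
pos 13: 87 → miss, evict 43, frames [96, 13, 73, 40, 87]
At position 13, page 43 is evicted.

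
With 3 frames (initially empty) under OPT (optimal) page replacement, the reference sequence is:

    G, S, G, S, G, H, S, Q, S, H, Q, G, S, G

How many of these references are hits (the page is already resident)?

G: miss, frames [G]
S: miss, frames [G, S]
G: hit
S: hit
G: hit
H: miss, frames [G, S, H]
S: hit
Q: miss, evict G, frames [S, H, Q]
S: hit
H: hit
Q: hit
G: miss, evict Q, frames [S, H, G]
S: hit
G: hit
Hits: 9.

9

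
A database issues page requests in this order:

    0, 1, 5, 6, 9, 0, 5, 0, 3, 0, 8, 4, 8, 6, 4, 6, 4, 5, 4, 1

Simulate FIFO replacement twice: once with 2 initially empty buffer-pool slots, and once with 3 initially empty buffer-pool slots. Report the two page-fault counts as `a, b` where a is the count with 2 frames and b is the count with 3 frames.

2 frames: F F F F F F F . F F F F . F . . . F F F → 15 faults.
3 frames: F F F F F F F . F . F F . F . . . F . F → 13 faults.
13 < 15: adding a frame reduced faults, as is typical.

15, 13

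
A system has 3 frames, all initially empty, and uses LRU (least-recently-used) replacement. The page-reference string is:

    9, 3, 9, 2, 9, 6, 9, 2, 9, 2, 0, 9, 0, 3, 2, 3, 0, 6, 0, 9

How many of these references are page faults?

9: miss, frames (9)
3: miss, frames (9 3)
9: hit
2: miss, frames (3 9 2)
9: hit
6: miss, evict 3, frames (2 9 6)
9: hit
2: hit
9: hit
2: hit
0: miss, evict 6, frames (9 2 0)
9: hit
0: hit
3: miss, evict 2, frames (9 0 3)
2: miss, evict 9, frames (0 3 2)
3: hit
0: hit
6: miss, evict 2, frames (3 0 6)
0: hit
9: miss, evict 3, frames (6 0 9)
Page faults: 9.

9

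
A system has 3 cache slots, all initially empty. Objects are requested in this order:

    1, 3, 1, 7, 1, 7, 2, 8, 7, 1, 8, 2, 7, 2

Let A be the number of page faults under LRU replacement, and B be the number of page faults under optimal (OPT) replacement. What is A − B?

Under LRU: F F . F . . F F . F . F F . → 8 faults.
Under OPT: F F . F . . F F . . . F . . → 6 faults.
A − B = 8 − 6 = 2.

2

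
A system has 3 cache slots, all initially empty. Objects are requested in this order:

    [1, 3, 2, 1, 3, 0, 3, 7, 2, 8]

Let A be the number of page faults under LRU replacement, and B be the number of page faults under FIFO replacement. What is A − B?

Under LRU: F F F . . F . F F F → 7 faults.
Under FIFO: F F F . . F . F . F → 6 faults.
A − B = 7 − 6 = 1.

1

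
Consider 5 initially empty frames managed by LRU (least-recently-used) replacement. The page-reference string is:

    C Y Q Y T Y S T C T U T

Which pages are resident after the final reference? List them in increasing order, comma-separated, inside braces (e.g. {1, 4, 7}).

{C, S, T, U, Y}

C: miss, frames (C)
Y: miss, frames (C Y)
Q: miss, frames (C Y Q)
Y: hit
T: miss, frames (C Q Y T)
Y: hit
S: miss, frames (C Q T Y S)
T: hit
C: hit
T: hit
U: miss, evict Q, frames (Y S C T U)
T: hit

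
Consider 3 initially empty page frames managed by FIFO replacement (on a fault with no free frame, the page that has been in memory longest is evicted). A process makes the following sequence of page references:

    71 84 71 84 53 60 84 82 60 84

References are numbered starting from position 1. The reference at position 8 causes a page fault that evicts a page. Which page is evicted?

pos 1: 71: fault, frames (71)
pos 2: 84: fault, frames (71 84)
pos 3: 71: hit
pos 4: 84: hit
pos 5: 53: fault, frames (71 84 53)
pos 6: 60: fault, evict 71, frames (84 53 60)
pos 7: 84: hit
pos 8: 82: fault, evict 84, frames (53 60 82)
At position 8, page 84 is evicted.

84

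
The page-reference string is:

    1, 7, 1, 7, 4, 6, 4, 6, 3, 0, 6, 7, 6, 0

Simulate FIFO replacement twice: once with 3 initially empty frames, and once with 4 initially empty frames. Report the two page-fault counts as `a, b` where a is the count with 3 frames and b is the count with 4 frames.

8, 7

3 frames: F F . . F F . . F F . F F . → 8 faults.
4 frames: F F . . F F . . F F . F . . → 7 faults.
7 < 8: adding a frame reduced faults, as is typical.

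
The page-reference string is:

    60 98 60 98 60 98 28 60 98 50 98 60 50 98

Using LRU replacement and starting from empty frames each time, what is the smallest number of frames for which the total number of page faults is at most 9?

2

f=1: 14 faults
f=2: 9 faults
f=3: 4 faults
f=4: 4 faults
Smallest f with faults ≤ 9 is 2.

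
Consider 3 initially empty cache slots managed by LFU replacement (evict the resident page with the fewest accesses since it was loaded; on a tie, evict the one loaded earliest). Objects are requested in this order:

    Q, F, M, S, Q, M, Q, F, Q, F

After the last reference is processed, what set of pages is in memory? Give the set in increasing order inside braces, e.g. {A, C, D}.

Q → fault, frames [Q]
F → fault, frames [Q, F]
M → fault, frames [Q, F, M]
S → fault, evict Q, frames [F, M, S]
Q → fault, evict F, frames [M, S, Q]
M → hit
Q → hit
F → fault, evict S, frames [M, Q, F]
Q → hit
F → hit

{F, M, Q}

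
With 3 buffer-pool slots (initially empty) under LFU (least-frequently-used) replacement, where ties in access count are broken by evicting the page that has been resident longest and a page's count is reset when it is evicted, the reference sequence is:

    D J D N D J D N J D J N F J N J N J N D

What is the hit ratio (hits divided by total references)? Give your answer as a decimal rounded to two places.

D: miss, frames {D}
J: miss, frames {D,J}
D: hit
N: miss, frames {D,J,N}
D: hit
J: hit
D: hit
N: hit
J: hit
D: hit
J: hit
N: hit
F: miss, evict N, frames {D,J,F}
J: hit
N: miss, evict F, frames {D,J,N}
J: hit
N: hit
J: hit
N: hit
D: hit
Hits: 15 of 20 references → 15/20 = 0.7500.

0.75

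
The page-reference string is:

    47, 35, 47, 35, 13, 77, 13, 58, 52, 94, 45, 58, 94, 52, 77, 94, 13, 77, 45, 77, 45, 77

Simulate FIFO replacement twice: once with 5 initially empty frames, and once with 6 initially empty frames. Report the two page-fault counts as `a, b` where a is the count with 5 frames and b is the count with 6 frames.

10, 8

5 frames: F F . . F F . F F F F . . . . . F F . . . . → 10 faults.
6 frames: F F . . F F . F F F F . . . . . . . . . . . → 8 faults.
8 < 10: adding a frame reduced faults, as is typical.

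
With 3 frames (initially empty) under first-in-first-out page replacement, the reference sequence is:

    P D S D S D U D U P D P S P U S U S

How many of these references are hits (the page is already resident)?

P → miss, frames [P]
D → miss, frames [P, D]
S → miss, frames [P, D, S]
D → hit
S → hit
D → hit
U → miss, evict P, frames [D, S, U]
D → hit
U → hit
P → miss, evict D, frames [S, U, P]
D → miss, evict S, frames [U, P, D]
P → hit
S → miss, evict U, frames [P, D, S]
P → hit
U → miss, evict P, frames [D, S, U]
S → hit
U → hit
S → hit
Hits: 10.

10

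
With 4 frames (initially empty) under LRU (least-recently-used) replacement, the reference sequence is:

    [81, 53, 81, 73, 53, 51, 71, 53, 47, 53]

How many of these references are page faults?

81 -> fault, frames [81]
53 -> fault, frames [81, 53]
81 -> hit
73 -> fault, frames [53, 81, 73]
53 -> hit
51 -> fault, frames [81, 73, 53, 51]
71 -> fault, evict 81, frames [73, 53, 51, 71]
53 -> hit
47 -> fault, evict 73, frames [51, 71, 53, 47]
53 -> hit
Page faults: 6.

6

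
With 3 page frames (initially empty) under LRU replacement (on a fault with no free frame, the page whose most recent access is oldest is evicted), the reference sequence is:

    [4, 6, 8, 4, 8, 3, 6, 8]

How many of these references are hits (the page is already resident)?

4 → fault, frames (4)
6 → fault, frames (4 6)
8 → fault, frames (4 6 8)
4 → hit
8 → hit
3 → fault, evict 6, frames (4 8 3)
6 → fault, evict 4, frames (8 3 6)
8 → hit
Hits: 3.

3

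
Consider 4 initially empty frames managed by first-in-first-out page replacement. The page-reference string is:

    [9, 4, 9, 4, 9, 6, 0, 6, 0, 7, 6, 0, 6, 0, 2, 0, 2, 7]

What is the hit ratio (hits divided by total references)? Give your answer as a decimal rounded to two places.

0.67

9 -> fault, frames [9]
4 -> fault, frames [9, 4]
9 -> hit
4 -> hit
9 -> hit
6 -> fault, frames [9, 4, 6]
0 -> fault, frames [9, 4, 6, 0]
6 -> hit
0 -> hit
7 -> fault, evict 9, frames [4, 6, 0, 7]
6 -> hit
0 -> hit
6 -> hit
0 -> hit
2 -> fault, evict 4, frames [6, 0, 7, 2]
0 -> hit
2 -> hit
7 -> hit
Hits: 12 of 18 references → 12/18 = 0.6667.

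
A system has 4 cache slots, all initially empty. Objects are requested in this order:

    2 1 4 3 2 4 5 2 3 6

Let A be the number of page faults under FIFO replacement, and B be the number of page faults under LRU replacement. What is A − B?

Under FIFO: F F F F . . F F . F → 7 faults.
Under LRU: F F F F . . F . . F → 6 faults.
A − B = 7 − 6 = 1.

1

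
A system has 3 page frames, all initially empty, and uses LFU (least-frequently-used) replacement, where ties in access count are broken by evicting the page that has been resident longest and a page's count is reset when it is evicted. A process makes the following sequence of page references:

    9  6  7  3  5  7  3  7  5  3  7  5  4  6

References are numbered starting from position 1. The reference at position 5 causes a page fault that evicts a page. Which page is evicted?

pos 1: 9 -> miss, frames (9)
pos 2: 6 -> miss, frames (9 6)
pos 3: 7 -> miss, frames (9 6 7)
pos 4: 3 -> miss, evict 9, frames (6 7 3)
pos 5: 5 -> miss, evict 6, frames (7 3 5)
At position 5, page 6 is evicted.

6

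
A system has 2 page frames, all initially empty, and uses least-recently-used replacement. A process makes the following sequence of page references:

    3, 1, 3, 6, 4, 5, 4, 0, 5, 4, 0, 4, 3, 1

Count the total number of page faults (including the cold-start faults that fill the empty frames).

3 -> miss, frames (3)
1 -> miss, frames (3 1)
3 -> hit
6 -> miss, evict 1, frames (3 6)
4 -> miss, evict 3, frames (6 4)
5 -> miss, evict 6, frames (4 5)
4 -> hit
0 -> miss, evict 5, frames (4 0)
5 -> miss, evict 4, frames (0 5)
4 -> miss, evict 0, frames (5 4)
0 -> miss, evict 5, frames (4 0)
4 -> hit
3 -> miss, evict 0, frames (4 3)
1 -> miss, evict 4, frames (3 1)
Page faults: 11.

11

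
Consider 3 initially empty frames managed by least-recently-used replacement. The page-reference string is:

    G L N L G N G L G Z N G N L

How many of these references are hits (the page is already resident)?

8

G: miss, frames {G}
L: miss, frames {G,L}
N: miss, frames {G,L,N}
L: hit
G: hit
N: hit
G: hit
L: hit
G: hit
Z: miss, evict N, frames {L,G,Z}
N: miss, evict L, frames {G,Z,N}
G: hit
N: hit
L: miss, evict Z, frames {G,N,L}
Hits: 8.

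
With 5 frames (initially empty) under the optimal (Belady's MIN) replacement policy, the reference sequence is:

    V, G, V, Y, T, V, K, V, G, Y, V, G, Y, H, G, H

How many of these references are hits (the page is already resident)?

V: fault, frames [V]
G: fault, frames [V, G]
V: hit
Y: fault, frames [V, G, Y]
T: fault, frames [V, G, Y, T]
V: hit
K: fault, frames [V, G, Y, T, K]
V: hit
G: hit
Y: hit
V: hit
G: hit
Y: hit
H: fault, evict K, frames [V, G, Y, T, H]
G: hit
H: hit
Hits: 10.

10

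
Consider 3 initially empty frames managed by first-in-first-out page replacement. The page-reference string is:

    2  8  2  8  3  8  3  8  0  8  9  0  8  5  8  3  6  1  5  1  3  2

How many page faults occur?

2 → miss, frames {2}
8 → miss, frames {2,8}
2 → hit
8 → hit
3 → miss, frames {2,8,3}
8 → hit
3 → hit
8 → hit
0 → miss, evict 2, frames {8,3,0}
8 → hit
9 → miss, evict 8, frames {3,0,9}
0 → hit
8 → miss, evict 3, frames {0,9,8}
5 → miss, evict 0, frames {9,8,5}
8 → hit
3 → miss, evict 9, frames {8,5,3}
6 → miss, evict 8, frames {5,3,6}
1 → miss, evict 5, frames {3,6,1}
5 → miss, evict 3, frames {6,1,5}
1 → hit
3 → miss, evict 6, frames {1,5,3}
2 → miss, evict 1, frames {5,3,2}
Page faults: 13.

13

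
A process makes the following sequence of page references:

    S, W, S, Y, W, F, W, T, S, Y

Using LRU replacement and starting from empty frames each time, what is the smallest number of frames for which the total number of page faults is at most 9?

2

f=1: 10 faults
f=2: 8 faults
f=3: 7 faults
f=4: 7 faults
f=5: 5 faults
Smallest f with faults ≤ 9 is 2.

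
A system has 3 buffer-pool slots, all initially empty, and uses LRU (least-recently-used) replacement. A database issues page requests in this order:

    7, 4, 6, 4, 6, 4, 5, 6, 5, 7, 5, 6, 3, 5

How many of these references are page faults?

7: fault, frames {7}
4: fault, frames {7,4}
6: fault, frames {7,4,6}
4: hit
6: hit
4: hit
5: fault, evict 7, frames {6,4,5}
6: hit
5: hit
7: fault, evict 4, frames {6,5,7}
5: hit
6: hit
3: fault, evict 7, frames {5,6,3}
5: hit
Page faults: 6.

6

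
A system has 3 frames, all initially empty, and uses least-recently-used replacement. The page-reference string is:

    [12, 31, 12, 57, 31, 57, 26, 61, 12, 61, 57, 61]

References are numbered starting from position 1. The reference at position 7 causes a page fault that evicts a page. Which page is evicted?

pos 1: 12: miss, frames [12]
pos 2: 31: miss, frames [12, 31]
pos 3: 12: hit
pos 4: 57: miss, frames [31, 12, 57]
pos 5: 31: hit
pos 6: 57: hit
pos 7: 26: miss, evict 12, frames [31, 57, 26]
At position 7, page 12 is evicted.

12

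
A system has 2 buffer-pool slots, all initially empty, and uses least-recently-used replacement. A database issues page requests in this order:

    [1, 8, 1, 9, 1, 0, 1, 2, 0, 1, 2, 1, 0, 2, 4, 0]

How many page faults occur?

1 → miss, frames (1)
8 → miss, frames (1 8)
1 → hit
9 → miss, evict 8, frames (1 9)
1 → hit
0 → miss, evict 9, frames (1 0)
1 → hit
2 → miss, evict 0, frames (1 2)
0 → miss, evict 1, frames (2 0)
1 → miss, evict 2, frames (0 1)
2 → miss, evict 0, frames (1 2)
1 → hit
0 → miss, evict 2, frames (1 0)
2 → miss, evict 1, frames (0 2)
4 → miss, evict 0, frames (2 4)
0 → miss, evict 2, frames (4 0)
Page faults: 12.

12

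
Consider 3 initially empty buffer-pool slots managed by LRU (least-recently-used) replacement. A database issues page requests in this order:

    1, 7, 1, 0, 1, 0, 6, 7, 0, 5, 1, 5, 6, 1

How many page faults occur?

8

1 -> miss, frames {1}
7 -> miss, frames {1,7}
1 -> hit
0 -> miss, frames {7,1,0}
1 -> hit
0 -> hit
6 -> miss, evict 7, frames {1,0,6}
7 -> miss, evict 1, frames {0,6,7}
0 -> hit
5 -> miss, evict 6, frames {7,0,5}
1 -> miss, evict 7, frames {0,5,1}
5 -> hit
6 -> miss, evict 0, frames {1,5,6}
1 -> hit
Page faults: 8.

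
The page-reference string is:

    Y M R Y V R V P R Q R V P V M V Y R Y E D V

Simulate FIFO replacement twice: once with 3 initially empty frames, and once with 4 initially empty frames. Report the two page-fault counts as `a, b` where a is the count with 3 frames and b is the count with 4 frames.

15, 12

3 frames: F F F . F . . F . F F F F . F . F F . F F F → 15 faults.
4 frames: F F F . F . . F . F . . . . F . F F . F F F → 12 faults.
12 < 15: adding a frame reduced faults, as is typical.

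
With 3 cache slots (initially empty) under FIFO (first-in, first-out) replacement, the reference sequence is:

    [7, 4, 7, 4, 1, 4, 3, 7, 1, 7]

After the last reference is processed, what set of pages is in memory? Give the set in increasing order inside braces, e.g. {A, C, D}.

7: fault, frames [7]
4: fault, frames [7, 4]
7: hit
4: hit
1: fault, frames [7, 4, 1]
4: hit
3: fault, evict 7, frames [4, 1, 3]
7: fault, evict 4, frames [1, 3, 7]
1: hit
7: hit

{1, 3, 7}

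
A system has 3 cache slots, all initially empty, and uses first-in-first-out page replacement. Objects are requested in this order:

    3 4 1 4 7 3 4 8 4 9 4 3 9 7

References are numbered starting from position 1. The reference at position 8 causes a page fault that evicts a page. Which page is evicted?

7

pos 1: 3: miss, frames [3]
pos 2: 4: miss, frames [3, 4]
pos 3: 1: miss, frames [3, 4, 1]
pos 4: 4: hit
pos 5: 7: miss, evict 3, frames [4, 1, 7]
pos 6: 3: miss, evict 4, frames [1, 7, 3]
pos 7: 4: miss, evict 1, frames [7, 3, 4]
pos 8: 8: miss, evict 7, frames [3, 4, 8]
At position 8, page 7 is evicted.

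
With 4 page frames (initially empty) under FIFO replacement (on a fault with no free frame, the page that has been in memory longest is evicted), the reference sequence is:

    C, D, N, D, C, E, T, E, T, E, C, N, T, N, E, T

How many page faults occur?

C → fault, frames (C)
D → fault, frames (C D)
N → fault, frames (C D N)
D → hit
C → hit
E → fault, frames (C D N E)
T → fault, evict C, frames (D N E T)
E → hit
T → hit
E → hit
C → fault, evict D, frames (N E T C)
N → hit
T → hit
N → hit
E → hit
T → hit
Page faults: 6.

6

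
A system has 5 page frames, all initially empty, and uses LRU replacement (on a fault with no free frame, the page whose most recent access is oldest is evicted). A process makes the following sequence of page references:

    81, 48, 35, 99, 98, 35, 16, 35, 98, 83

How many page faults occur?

81 -> fault, frames (81)
48 -> fault, frames (81 48)
35 -> fault, frames (81 48 35)
99 -> fault, frames (81 48 35 99)
98 -> fault, frames (81 48 35 99 98)
35 -> hit
16 -> fault, evict 81, frames (48 99 98 35 16)
35 -> hit
98 -> hit
83 -> fault, evict 48, frames (99 16 35 98 83)
Page faults: 7.

7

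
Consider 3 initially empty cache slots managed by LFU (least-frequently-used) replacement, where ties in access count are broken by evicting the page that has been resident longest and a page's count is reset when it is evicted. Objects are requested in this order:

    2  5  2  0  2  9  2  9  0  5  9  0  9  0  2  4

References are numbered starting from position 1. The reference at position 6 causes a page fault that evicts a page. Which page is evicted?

pos 1: 2 -> fault, frames {2}
pos 2: 5 -> fault, frames {2,5}
pos 3: 2 -> hit
pos 4: 0 -> fault, frames {2,5,0}
pos 5: 2 -> hit
pos 6: 9 -> fault, evict 5, frames {2,0,9}
At position 6, page 5 is evicted.

5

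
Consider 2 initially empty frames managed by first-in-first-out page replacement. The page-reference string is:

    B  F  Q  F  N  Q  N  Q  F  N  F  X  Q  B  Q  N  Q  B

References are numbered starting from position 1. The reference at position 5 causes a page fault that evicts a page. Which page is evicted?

F

pos 1: B -> miss, frames (B)
pos 2: F -> miss, frames (B F)
pos 3: Q -> miss, evict B, frames (F Q)
pos 4: F -> hit
pos 5: N -> miss, evict F, frames (Q N)
At position 5, page F is evicted.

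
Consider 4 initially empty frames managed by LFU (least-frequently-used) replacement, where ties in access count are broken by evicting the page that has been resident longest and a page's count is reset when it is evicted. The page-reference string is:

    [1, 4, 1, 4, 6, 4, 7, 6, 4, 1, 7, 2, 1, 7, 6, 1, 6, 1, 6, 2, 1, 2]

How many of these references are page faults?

1 -> fault, frames [1]
4 -> fault, frames [1, 4]
1 -> hit
4 -> hit
6 -> fault, frames [1, 4, 6]
4 -> hit
7 -> fault, frames [1, 4, 6, 7]
6 -> hit
4 -> hit
1 -> hit
7 -> hit
2 -> fault, evict 6, frames [1, 4, 7, 2]
1 -> hit
7 -> hit
6 -> fault, evict 2, frames [1, 4, 7, 6]
1 -> hit
6 -> hit
1 -> hit
6 -> hit
2 -> fault, evict 7, frames [1, 4, 6, 2]
1 -> hit
2 -> hit
Page faults: 7.

7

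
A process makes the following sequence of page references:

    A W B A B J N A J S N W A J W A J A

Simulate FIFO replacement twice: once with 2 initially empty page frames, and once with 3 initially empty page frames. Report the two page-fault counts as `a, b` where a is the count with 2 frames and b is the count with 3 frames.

16, 10

2 frames: F F F F . F F F F F F F F F F F F . → 16 faults.
3 frames: F F F . . F F F . F . F . F . F . . → 10 faults.
10 < 16: adding a frame reduced faults, as is typical.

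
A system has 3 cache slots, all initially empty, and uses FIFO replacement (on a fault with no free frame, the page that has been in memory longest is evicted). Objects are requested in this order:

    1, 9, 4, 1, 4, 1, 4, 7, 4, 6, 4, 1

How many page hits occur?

1: fault, frames [1]
9: fault, frames [1, 9]
4: fault, frames [1, 9, 4]
1: hit
4: hit
1: hit
4: hit
7: fault, evict 1, frames [9, 4, 7]
4: hit
6: fault, evict 9, frames [4, 7, 6]
4: hit
1: fault, evict 4, frames [7, 6, 1]
Hits: 6.

6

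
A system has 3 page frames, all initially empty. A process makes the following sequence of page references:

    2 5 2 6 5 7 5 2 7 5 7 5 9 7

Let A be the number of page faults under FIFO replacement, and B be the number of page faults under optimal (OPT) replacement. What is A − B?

3

Under FIFO: F F . F . F . F . F . . F F → 8 faults.
Under OPT: F F . F . F . . . . . . F . → 5 faults.
A − B = 8 − 5 = 3.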